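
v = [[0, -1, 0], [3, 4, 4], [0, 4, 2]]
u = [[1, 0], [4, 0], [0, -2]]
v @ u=[[-4, 0], [19, -8], [16, -4]]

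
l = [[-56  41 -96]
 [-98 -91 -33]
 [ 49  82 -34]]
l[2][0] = 49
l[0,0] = -56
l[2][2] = -34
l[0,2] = -96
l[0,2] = -96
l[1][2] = -33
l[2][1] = 82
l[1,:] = [-98, -91, -33]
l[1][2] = -33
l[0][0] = -56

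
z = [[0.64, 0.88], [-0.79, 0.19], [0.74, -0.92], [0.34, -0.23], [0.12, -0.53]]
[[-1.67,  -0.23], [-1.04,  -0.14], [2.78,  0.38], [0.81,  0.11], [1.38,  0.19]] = z@ [[0.73, 0.10], [-2.43, -0.33]]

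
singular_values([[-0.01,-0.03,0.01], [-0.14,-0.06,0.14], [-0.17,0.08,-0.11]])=[0.22, 0.2, 0.02]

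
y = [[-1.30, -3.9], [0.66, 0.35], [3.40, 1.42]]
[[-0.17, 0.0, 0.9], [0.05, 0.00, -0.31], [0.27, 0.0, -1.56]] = y @ [[0.07, -0.00, -0.42], [0.02, -0.00, -0.09]]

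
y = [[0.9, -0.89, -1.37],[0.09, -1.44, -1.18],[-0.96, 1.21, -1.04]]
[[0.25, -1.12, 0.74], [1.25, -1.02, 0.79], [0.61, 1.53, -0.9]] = y@[[-0.93, -0.62, 0.29],  [-0.59, 0.72, -0.52],  [-0.41, -0.06, -0.01]]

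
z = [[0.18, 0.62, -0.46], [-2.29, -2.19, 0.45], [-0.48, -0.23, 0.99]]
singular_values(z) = [3.33, 0.95, 0.36]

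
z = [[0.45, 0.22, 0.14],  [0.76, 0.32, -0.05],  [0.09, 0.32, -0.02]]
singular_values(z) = [0.99, 0.25, 0.15]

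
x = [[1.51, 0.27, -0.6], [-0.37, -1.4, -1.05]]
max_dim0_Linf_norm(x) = 1.51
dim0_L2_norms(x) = [1.55, 1.43, 1.21]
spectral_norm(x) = 1.83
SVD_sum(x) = [[0.43,0.6,0.3],[-0.89,-1.24,-0.62]] + [[1.08,-0.33,-0.9], [0.52,-0.16,-0.43]]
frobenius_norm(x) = 2.43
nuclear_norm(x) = 3.43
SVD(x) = [[-0.44, 0.9], [0.9, 0.44]] @ diag([1.8296507681708605, 1.601492449726748]) @ [[-0.54, -0.75, -0.37],  [0.75, -0.23, -0.62]]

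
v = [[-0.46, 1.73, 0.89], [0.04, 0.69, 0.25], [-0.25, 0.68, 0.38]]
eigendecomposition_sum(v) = [[-0.40, 0.46, 0.37], [0.08, -0.09, -0.07], [-0.23, 0.27, 0.22]] + [[0.00, -0.0, -0.0],[-0.0, 0.00, 0.00],[0.00, -0.00, -0.01]] + [[-0.06, 1.27, 0.52], [-0.04, 0.78, 0.32], [-0.02, 0.41, 0.17]]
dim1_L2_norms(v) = [2.0, 0.73, 0.82]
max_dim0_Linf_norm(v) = 1.73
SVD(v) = [[-0.88, 0.17, -0.44], [-0.31, -0.91, 0.26], [-0.36, 0.37, 0.86]] @ diag([2.2697956363970153, 0.2326475106323713, 0.0017043443404542993]) @ [[0.21, -0.87, -0.44],[-0.89, -0.36, 0.28],[-0.4, 0.33, -0.85]]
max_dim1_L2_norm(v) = 2.0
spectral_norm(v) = 2.27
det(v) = 0.00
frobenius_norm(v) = 2.28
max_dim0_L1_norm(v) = 3.1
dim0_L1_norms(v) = [0.75, 3.1, 1.52]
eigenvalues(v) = [-0.28, -0.0, 0.89]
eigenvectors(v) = [[0.85,  0.41,  0.82], [-0.16,  -0.33,  0.50], [0.5,  0.85,  0.27]]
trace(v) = 0.61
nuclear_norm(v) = 2.50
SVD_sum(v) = [[-0.42, 1.74, 0.88], [-0.15, 0.61, 0.31], [-0.17, 0.71, 0.36]] + [[-0.04, -0.01, 0.01], [0.19, 0.08, -0.06], [-0.08, -0.03, 0.02]] + [[0.0, -0.0, 0.0],[-0.00, 0.00, -0.00],[-0.00, 0.0, -0.0]]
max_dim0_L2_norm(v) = 1.98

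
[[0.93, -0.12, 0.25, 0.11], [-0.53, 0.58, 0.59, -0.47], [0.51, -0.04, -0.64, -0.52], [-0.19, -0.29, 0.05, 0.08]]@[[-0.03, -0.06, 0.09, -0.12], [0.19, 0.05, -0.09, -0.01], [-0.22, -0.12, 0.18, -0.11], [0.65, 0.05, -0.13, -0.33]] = [[-0.03, -0.09, 0.13, -0.17], [-0.31, -0.03, 0.07, 0.15], [-0.22, 0.02, 0.0, 0.18], [-0.01, -0.01, 0.01, -0.01]]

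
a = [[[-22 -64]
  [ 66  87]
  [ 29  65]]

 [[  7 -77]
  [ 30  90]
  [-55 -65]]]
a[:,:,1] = [[-64, 87, 65], [-77, 90, -65]]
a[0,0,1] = -64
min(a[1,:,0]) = -55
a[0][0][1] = -64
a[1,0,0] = 7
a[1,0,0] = 7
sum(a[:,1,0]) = 96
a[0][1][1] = 87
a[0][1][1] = 87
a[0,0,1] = -64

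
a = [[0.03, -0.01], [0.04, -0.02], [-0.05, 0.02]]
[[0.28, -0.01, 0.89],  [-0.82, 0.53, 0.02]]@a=[[-0.04,  0.02], [-0.0,  -0.00]]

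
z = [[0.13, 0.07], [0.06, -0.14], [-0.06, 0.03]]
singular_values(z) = [0.16, 0.15]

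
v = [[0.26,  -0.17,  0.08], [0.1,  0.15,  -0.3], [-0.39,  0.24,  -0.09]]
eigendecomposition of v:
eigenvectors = [[0.02-0.40j,  (0.02+0.4j),  -0.36+0.00j], [(-0.7+0j),  -0.70-0.00j,  (-0.78+0j)], [(0.03+0.59j),  (0.03-0.59j),  (-0.5+0j)]]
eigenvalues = [(0.16+0.31j), (0.16-0.31j), 0j]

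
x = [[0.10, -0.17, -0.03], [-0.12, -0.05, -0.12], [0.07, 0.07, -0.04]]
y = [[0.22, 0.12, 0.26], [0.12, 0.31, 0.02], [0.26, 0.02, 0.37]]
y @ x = [[0.03, -0.03, -0.03], [-0.02, -0.03, -0.04], [0.05, -0.02, -0.02]]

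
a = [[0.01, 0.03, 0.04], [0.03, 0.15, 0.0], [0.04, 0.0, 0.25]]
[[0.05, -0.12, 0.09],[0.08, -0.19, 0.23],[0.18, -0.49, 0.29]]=a @ [[-0.36,0.23,-0.67], [0.62,-1.3,1.64], [0.79,-2.0,1.27]]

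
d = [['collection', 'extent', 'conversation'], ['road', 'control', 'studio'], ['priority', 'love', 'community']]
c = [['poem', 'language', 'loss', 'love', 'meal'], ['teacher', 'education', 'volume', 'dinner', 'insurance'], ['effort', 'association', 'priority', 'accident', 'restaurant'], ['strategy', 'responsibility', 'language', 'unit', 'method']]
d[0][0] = 'collection'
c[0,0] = 'poem'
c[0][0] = 'poem'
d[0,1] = 'extent'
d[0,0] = 'collection'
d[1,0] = 'road'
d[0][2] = 'conversation'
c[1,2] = 'volume'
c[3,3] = 'unit'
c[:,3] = ['love', 'dinner', 'accident', 'unit']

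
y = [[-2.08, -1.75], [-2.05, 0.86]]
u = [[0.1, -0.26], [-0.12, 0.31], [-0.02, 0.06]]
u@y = [[0.32, -0.4], [-0.39, 0.48], [-0.08, 0.09]]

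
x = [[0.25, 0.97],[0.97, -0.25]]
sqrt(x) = [[(0.63+0.38j), (0.48-0.48j)], [0.48-0.48j, (0.38+0.63j)]]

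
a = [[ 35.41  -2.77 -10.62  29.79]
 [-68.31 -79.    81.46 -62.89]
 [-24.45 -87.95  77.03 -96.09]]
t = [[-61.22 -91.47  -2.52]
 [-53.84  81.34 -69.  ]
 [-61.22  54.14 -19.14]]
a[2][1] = -87.95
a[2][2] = 77.03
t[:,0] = [-61.22, -53.84, -61.22]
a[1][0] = -68.31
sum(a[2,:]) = -131.46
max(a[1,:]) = 81.46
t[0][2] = -2.52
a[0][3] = 29.79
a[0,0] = 35.41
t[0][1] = -91.47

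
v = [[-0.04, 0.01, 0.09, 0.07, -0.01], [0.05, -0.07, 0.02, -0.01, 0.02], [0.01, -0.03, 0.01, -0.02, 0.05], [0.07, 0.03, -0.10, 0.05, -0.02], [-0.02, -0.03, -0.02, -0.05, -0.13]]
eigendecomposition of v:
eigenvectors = [[(0.29+0j), -0.08-0.52j, -0.08+0.52j, -0.52-0.19j, (-0.52+0.19j)], [(-0.02+0j), -0.01+0.43j, -0.01-0.43j, -0.62+0.00j, (-0.62-0j)], [-0.26+0.00j, (0.18+0.22j), (0.18-0.22j), -0.31-0.20j, (-0.31+0.2j)], [0.90+0.00j, (0.02+0.26j), 0.02-0.26j, (0.39+0.04j), 0.39-0.04j], [(-0.19+0j), -0.62+0.00j, (-0.62-0j), 0.14+0.03j, 0.14-0.03j]]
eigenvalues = [(0.1+0j), (-0.13+0.03j), (-0.13-0.03j), (-0.02+0.02j), (-0.02-0.02j)]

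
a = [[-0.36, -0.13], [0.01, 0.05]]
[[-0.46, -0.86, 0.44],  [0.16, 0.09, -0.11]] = a@[[0.18, 1.90, -0.5], [3.07, 1.38, -2.02]]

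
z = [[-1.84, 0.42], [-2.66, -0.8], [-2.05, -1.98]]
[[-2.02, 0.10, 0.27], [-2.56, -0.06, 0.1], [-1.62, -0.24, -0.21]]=z @ [[1.04, -0.02, -0.1], [-0.26, 0.14, 0.21]]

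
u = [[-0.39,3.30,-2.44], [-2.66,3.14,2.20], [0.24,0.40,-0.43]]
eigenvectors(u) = [[0.79+0.00j,0.79-0.00j,(0.78+0j)], [0.39+0.44j,(0.39-0.44j),(0.51+0j)], [0.14-0.09j,(0.14+0.09j),0.36+0.00j]]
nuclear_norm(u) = 8.90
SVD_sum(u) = [[-1.36, 2.53, 0.23],[-1.98, 3.68, 0.34],[-0.1, 0.18, 0.02]] + [[0.99, 0.78, -2.66], [-0.69, -0.54, 1.86], [0.19, 0.15, -0.52]] + [[-0.02, -0.01, -0.01],[0.01, 0.00, 0.00],[0.14, 0.07, 0.07]]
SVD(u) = [[-0.57, 0.81, -0.15], [-0.82, -0.57, 0.06], [-0.04, 0.16, 0.99]] @ diag([5.0905121490817935, 3.63714781773254, 0.1767535346580415]) @ [[0.47, -0.88, -0.08], [0.34, 0.26, -0.9], [0.81, 0.4, 0.42]]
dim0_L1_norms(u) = [3.29, 6.84, 5.07]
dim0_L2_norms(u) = [2.7, 4.57, 3.31]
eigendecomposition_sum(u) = [[0.08+2.17j,(1.45-1.31j),-2.23-2.81j], [-1.15+1.12j,(1.44+0.15j),(0.43-2.62j)], [0.25+0.36j,0.11-0.38j,-0.68-0.24j]] + [[(0.08-2.17j),1.45+1.31j,(-2.23+2.81j)], [(-1.15-1.12j),1.44-0.15j,(0.43+2.62j)], [(0.25-0.36j),(0.11+0.38j),-0.68+0.24j]] + [[-0.54-0.00j, (0.4+0j), 2.02+0.00j], [(-0.36-0j), 0.26+0.00j, 1.34+0.00j], [(-0.25-0j), (0.18+0j), (0.94+0j)]]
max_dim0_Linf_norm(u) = 3.3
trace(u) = 2.32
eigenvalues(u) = [(0.83+2.07j), (0.83-2.07j), (0.66+0j)]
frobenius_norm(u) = 6.26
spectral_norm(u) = 5.09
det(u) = 3.27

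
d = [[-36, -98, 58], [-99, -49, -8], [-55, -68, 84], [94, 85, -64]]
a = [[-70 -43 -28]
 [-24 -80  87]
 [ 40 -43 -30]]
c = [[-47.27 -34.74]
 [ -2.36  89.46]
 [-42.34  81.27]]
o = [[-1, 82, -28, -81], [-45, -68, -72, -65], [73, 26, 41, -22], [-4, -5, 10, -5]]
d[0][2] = 58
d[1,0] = -99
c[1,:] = [-2.36, 89.46]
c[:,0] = [-47.27, -2.36, -42.34]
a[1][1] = -80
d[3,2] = -64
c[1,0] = -2.36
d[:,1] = [-98, -49, -68, 85]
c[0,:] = [-47.27, -34.74]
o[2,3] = -22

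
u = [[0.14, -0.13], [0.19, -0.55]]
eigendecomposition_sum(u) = [[0.11,-0.02], [0.03,-0.01]] + [[0.03, -0.11], [0.16, -0.54]]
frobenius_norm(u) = 0.61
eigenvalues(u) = [0.1, -0.51]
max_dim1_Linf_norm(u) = 0.55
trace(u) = -0.41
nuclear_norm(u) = 0.69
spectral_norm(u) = 0.61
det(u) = -0.05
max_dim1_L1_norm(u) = 0.74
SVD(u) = [[-0.28, -0.96], [-0.96, 0.28]] @ diag([0.6063499638973727, 0.08625381893953907]) @ [[-0.37, 0.93], [-0.93, -0.37]]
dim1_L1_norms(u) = [0.27, 0.74]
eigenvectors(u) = [[0.96, 0.2], [0.28, 0.98]]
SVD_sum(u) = [[0.06, -0.16], [0.21, -0.54]] + [[0.08, 0.03],[-0.02, -0.01]]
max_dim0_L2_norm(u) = 0.57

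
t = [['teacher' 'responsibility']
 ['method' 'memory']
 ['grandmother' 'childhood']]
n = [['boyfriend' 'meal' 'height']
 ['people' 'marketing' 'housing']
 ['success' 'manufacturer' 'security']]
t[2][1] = 'childhood'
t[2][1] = 'childhood'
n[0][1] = 'meal'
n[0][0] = 'boyfriend'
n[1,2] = 'housing'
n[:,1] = ['meal', 'marketing', 'manufacturer']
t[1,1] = 'memory'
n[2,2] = 'security'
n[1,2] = 'housing'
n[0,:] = ['boyfriend', 'meal', 'height']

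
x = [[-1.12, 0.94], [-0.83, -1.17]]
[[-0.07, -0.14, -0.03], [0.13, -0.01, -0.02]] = x @ [[-0.02,0.08,0.03], [-0.10,-0.05,0.00]]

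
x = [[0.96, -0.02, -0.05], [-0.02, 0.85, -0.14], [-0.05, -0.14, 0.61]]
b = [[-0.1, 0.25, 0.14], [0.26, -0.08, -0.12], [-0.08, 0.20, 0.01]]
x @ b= [[-0.1, 0.23, 0.14],[0.23, -0.1, -0.11],[-0.08, 0.12, 0.02]]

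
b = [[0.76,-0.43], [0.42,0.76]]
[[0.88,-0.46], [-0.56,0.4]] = b@ [[0.56,-0.23], [-1.05,0.66]]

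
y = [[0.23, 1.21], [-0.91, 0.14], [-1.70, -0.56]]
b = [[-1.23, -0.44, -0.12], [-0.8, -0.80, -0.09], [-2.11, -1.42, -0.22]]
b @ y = [[0.32, -1.48], [0.7, -1.03], [1.18, -2.63]]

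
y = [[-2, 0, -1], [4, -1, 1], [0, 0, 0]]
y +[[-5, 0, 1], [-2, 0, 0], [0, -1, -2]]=[[-7, 0, 0], [2, -1, 1], [0, -1, -2]]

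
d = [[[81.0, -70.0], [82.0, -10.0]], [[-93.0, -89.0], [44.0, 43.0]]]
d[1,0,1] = -89.0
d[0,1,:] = [82.0, -10.0]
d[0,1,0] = 82.0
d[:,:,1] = [[-70.0, -10.0], [-89.0, 43.0]]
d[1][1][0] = 44.0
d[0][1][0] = 82.0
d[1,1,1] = 43.0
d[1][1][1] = 43.0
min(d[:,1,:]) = -10.0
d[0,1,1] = -10.0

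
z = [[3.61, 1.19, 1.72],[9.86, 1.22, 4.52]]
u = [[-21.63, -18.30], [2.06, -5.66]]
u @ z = [[-258.52, -48.07, -119.92], [-48.37, -4.45, -22.04]]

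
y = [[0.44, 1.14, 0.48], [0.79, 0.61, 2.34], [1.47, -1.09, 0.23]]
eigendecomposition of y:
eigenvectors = [[(0.67+0j), (-0.01-0.42j), (-0.01+0.42j)], [(0.73+0j), 0.66+0.00j, (0.66-0j)], [0.13+0.00j, -0.24+0.57j, -0.24-0.57j]]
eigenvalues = [(1.76+0j), (-0.24+1.5j), (-0.24-1.5j)]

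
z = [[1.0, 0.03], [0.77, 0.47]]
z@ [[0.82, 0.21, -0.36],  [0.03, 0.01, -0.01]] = [[0.82, 0.21, -0.36], [0.65, 0.17, -0.28]]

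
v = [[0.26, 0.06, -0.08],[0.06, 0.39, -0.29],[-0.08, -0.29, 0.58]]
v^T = [[0.26, 0.06, -0.08], [0.06, 0.39, -0.29], [-0.08, -0.29, 0.58]]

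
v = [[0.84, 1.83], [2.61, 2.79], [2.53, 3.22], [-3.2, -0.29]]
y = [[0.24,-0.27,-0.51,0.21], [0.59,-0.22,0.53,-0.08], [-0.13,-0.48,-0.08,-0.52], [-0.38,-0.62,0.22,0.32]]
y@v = [[-2.47, -2.02], [1.52, 2.20], [0.10, -1.68], [-2.40, -1.81]]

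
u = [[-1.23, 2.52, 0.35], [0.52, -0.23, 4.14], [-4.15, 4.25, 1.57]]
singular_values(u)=[6.73, 4.15, 0.82]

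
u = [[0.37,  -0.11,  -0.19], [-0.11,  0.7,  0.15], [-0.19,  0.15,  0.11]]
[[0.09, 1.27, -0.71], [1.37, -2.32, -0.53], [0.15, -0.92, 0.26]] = u @ [[1.93, 1.81, -2.47], [1.77, -2.68, -1.04], [2.27, -1.61, -0.46]]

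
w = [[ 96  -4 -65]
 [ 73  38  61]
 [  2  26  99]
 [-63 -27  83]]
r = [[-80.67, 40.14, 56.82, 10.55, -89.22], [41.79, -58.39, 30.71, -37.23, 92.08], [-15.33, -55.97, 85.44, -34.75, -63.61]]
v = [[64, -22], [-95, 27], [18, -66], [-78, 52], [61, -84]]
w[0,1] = -4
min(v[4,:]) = -84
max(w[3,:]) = 83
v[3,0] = -78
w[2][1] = 26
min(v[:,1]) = -84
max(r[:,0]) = 41.79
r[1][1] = -58.39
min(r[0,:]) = -89.22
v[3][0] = -78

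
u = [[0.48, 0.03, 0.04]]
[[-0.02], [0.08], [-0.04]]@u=[[-0.01,-0.0,-0.0], [0.04,0.00,0.0], [-0.02,-0.0,-0.00]]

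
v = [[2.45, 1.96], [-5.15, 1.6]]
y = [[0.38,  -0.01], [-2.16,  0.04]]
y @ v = [[0.98,0.73],[-5.50,-4.17]]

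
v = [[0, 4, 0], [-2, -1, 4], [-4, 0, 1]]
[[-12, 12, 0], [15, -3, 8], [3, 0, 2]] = v @ [[0, 0, 0], [-3, 3, 0], [3, 0, 2]]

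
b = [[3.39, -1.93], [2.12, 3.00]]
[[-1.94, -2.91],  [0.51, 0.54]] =b@[[-0.34, -0.54], [0.41, 0.56]]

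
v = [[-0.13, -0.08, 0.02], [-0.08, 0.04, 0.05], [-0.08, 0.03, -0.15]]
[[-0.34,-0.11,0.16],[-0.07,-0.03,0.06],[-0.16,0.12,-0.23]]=v @ [[1.83, 0.25, -0.34], [1.4, 0.76, -1.07], [0.35, -0.76, 1.48]]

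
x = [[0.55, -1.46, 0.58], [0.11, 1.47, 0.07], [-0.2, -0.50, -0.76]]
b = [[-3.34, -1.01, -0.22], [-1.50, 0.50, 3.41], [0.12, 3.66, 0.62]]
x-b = [[3.89, -0.45, 0.80],[1.61, 0.97, -3.34],[-0.32, -4.16, -1.38]]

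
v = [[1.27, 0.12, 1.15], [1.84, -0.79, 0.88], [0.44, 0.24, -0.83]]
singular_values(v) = [2.69, 1.01, 0.63]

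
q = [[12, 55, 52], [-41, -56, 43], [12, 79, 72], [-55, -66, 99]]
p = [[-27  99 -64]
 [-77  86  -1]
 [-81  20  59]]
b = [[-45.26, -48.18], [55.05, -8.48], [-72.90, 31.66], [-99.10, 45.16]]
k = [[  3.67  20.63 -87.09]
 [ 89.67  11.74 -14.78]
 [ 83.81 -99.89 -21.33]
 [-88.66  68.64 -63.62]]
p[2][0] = -81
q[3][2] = 99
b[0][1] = -48.18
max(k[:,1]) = 68.64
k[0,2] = -87.09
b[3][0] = -99.1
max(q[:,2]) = 99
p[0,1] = 99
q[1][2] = 43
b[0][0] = -45.26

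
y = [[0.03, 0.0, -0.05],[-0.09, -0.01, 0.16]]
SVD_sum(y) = [[0.03, 0.00, -0.05],[-0.09, -0.01, 0.16]] + [[0.0, -0.00, 0.00], [0.0, -0.0, 0.0]]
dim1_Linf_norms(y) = [0.05, 0.16]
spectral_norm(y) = 0.19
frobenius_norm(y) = 0.19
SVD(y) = [[-0.30, 0.95], [0.95, 0.30]] @ diag([0.1928430378992582, 0.003400402003482035]) @ [[-0.49, -0.05, 0.87], [0.42, -0.89, 0.19]]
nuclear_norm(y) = 0.20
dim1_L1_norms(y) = [0.08, 0.26]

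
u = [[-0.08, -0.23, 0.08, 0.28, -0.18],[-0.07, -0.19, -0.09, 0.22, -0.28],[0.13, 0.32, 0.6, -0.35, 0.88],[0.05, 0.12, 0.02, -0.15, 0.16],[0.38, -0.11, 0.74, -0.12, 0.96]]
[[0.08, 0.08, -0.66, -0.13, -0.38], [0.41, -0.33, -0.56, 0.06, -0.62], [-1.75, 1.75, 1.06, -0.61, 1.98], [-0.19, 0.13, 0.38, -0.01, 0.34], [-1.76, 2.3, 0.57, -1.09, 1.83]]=u @ [[1.56, -0.17, -0.45, -0.20, -0.98], [0.86, -0.37, 0.13, 0.4, -0.26], [-1.40, 1.24, -0.82, -0.31, 0.83], [1.09, 0.56, -1.34, -0.64, -1.12], [-1.14, 1.53, 1.25, -0.85, 1.48]]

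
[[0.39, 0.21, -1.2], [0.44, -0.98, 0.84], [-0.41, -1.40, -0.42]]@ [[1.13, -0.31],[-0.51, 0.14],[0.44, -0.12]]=[[-0.19, 0.05], [1.37, -0.37], [0.07, -0.02]]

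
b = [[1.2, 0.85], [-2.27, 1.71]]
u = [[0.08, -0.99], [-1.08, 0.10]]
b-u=[[1.12,1.84], [-1.19,1.61]]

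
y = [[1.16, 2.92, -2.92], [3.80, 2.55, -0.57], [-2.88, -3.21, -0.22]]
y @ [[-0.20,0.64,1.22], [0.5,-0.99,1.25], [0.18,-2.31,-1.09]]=[[0.7, 4.60, 8.25], [0.41, 1.22, 8.44], [-1.07, 1.84, -7.29]]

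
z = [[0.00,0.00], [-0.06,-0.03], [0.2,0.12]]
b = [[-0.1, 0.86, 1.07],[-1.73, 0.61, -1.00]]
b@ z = [[0.16, 0.10], [-0.24, -0.14]]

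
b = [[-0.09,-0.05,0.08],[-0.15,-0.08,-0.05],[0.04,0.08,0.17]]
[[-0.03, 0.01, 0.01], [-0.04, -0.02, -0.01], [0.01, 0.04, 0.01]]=b@[[0.26, 0.01, 0.11], [0.06, 0.12, -0.15], [-0.06, 0.17, 0.11]]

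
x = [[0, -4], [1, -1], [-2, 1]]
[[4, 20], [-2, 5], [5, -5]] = x@ [[-3, 0], [-1, -5]]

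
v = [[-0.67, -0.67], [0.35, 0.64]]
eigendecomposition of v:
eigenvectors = [[-0.95, 0.52], [0.3, -0.85]]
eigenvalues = [-0.46, 0.43]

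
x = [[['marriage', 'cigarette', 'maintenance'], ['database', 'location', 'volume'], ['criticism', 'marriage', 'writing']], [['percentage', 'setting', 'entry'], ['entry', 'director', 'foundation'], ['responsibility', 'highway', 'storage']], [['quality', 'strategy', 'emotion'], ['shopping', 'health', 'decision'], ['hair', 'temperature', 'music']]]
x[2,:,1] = ['strategy', 'health', 'temperature']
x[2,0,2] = 'emotion'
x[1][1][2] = 'foundation'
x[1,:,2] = ['entry', 'foundation', 'storage']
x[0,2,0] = 'criticism'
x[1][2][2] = 'storage'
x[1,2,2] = 'storage'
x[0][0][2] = 'maintenance'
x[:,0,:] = [['marriage', 'cigarette', 'maintenance'], ['percentage', 'setting', 'entry'], ['quality', 'strategy', 'emotion']]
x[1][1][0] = 'entry'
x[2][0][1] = 'strategy'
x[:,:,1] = [['cigarette', 'location', 'marriage'], ['setting', 'director', 'highway'], ['strategy', 'health', 'temperature']]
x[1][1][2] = 'foundation'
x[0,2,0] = 'criticism'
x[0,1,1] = 'location'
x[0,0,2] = 'maintenance'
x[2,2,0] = 'hair'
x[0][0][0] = 'marriage'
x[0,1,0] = 'database'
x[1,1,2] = 'foundation'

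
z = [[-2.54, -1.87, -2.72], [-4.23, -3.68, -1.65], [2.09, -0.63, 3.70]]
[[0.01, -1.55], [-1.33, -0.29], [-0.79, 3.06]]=z@[[0.45,0.07], [0.05,-0.33], [-0.46,0.73]]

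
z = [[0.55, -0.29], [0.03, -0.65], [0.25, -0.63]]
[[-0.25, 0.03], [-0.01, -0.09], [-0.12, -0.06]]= z@[[-0.46, 0.14], [0.0, 0.15]]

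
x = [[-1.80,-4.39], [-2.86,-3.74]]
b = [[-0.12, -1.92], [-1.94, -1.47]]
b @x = [[5.71, 7.71], [7.7, 14.01]]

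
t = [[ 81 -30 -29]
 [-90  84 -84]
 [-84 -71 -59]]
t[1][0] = -90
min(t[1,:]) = -90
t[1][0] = -90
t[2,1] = -71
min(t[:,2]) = -84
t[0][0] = 81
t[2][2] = -59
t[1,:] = [-90, 84, -84]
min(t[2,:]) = -84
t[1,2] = -84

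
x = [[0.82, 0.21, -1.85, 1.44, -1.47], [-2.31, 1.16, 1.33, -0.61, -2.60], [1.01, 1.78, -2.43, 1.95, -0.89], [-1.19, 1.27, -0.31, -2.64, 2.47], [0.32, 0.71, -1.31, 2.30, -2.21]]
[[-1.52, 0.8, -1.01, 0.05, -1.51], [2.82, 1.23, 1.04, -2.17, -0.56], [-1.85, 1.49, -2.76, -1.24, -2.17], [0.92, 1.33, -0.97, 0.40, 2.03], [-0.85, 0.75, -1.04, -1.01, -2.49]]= x @ [[-0.69, -0.24, -0.19, -0.46, 0.21], [0.15, 0.47, -0.75, -1.15, -0.21], [0.52, -0.55, 0.43, -0.71, 0.11], [-0.13, -0.34, -0.23, -0.06, -0.81], [-0.11, -0.25, -0.29, 0.38, 0.18]]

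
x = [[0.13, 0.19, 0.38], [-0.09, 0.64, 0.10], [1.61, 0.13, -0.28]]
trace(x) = 0.49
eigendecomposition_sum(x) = [[-0.32, 0.02, 0.2],[-0.08, 0.01, 0.05],[0.89, -0.06, -0.56]] + [[0.32, 0.53, 0.16],[0.13, 0.22, 0.07],[0.50, 0.82, 0.25]] + [[0.13, -0.36, 0.01], [-0.15, 0.42, -0.02], [0.22, -0.63, 0.02]]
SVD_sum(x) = [[0.08, 0.01, -0.01],  [-0.06, -0.0, 0.01],  [1.61, 0.12, -0.26]] + [[-0.0, 0.29, 0.11], [-0.0, 0.59, 0.23], [-0.00, 0.01, 0.0]] + [[0.05, -0.11, 0.28], [-0.03, 0.05, -0.14], [-0.0, 0.01, -0.02]]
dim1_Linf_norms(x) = [0.38, 0.64, 1.61]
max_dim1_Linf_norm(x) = 1.61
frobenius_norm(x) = 1.82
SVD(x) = [[-0.05, 0.44, 0.9], [0.04, 0.90, -0.44], [-1.00, 0.01, -0.06]] @ diag([1.6422239520277542, 0.7069106097165158, 0.3404084036221334]) @ [[-0.98, -0.07, 0.16],[-0.01, 0.93, 0.36],[0.18, -0.35, 0.92]]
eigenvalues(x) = [-0.87, 0.8, 0.57]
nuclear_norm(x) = 2.69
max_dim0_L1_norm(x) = 1.83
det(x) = -0.40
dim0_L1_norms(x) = [1.83, 0.96, 0.76]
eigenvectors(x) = [[0.34, 0.53, -0.44], [0.08, 0.22, 0.5], [-0.94, 0.82, -0.75]]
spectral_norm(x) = 1.64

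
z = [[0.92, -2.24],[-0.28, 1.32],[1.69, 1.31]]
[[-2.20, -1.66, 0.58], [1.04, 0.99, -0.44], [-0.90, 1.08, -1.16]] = z @ [[-0.98, 0.05, -0.37], [0.58, 0.76, -0.41]]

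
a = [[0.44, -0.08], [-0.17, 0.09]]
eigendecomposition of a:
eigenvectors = [[0.91, 0.2], [-0.40, 0.98]]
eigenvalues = [0.48, 0.05]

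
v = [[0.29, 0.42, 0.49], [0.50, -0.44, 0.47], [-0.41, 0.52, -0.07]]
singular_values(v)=[1.03, 0.73, 0.12]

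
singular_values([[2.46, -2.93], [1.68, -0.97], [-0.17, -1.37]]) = [4.34, 1.21]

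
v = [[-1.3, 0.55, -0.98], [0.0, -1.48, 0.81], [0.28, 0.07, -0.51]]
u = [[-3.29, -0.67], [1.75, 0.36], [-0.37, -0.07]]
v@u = [[5.6, 1.14], [-2.89, -0.59], [-0.61, -0.13]]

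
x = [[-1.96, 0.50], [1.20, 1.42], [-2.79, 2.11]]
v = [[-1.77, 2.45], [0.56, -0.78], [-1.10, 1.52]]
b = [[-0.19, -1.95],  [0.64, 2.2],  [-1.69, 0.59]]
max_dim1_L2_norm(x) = 3.5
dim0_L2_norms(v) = [2.16, 2.99]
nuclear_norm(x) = 5.95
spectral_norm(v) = 3.68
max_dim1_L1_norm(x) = 4.9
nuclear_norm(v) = 3.69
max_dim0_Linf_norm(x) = 2.79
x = v + b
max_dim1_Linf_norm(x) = 2.79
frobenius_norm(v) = 3.68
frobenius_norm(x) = 4.45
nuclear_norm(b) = 4.80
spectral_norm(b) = 3.02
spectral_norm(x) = 3.99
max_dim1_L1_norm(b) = 2.84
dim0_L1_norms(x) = [5.95, 4.03]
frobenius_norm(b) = 3.51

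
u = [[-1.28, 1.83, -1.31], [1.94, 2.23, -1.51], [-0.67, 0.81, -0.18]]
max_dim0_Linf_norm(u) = 2.23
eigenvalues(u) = [-2.35, 2.72, 0.4]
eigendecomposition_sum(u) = [[-1.88, 0.85, -0.55], [0.54, -0.24, 0.16], [-0.78, 0.35, -0.23]] + [[0.61, 0.98, -0.79], [1.54, 2.48, -1.99], [0.29, 0.47, -0.37]] + [[-0.01,-0.0,0.02], [-0.14,-0.01,0.32], [-0.18,-0.01,0.42]]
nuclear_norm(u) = 6.28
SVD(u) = [[0.52, -0.76, -0.39], [0.84, 0.54, 0.06], [0.16, -0.36, 0.92]] @ diag([3.654532364047834, 2.3259127975528595, 0.30318782677868283]) @ [[0.24, 0.81, -0.54], [0.97, -0.21, 0.11], [0.03, 0.55, 0.83]]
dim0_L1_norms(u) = [3.89, 4.87, 3.0]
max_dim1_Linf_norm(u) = 2.23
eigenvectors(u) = [[0.89, -0.36, 0.04], [-0.26, -0.92, 0.61], [0.37, -0.17, 0.79]]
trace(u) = 0.77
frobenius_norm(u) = 4.34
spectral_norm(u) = 3.65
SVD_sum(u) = [[0.45, 1.52, -1.02], [0.73, 2.48, -1.66], [0.14, 0.48, -0.32]] + [[-1.72, 0.38, -0.19], [1.21, -0.26, 0.14], [-0.82, 0.18, -0.09]] + [[-0.00,-0.07,-0.1],  [0.0,0.01,0.02],  [0.01,0.15,0.23]]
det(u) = -2.58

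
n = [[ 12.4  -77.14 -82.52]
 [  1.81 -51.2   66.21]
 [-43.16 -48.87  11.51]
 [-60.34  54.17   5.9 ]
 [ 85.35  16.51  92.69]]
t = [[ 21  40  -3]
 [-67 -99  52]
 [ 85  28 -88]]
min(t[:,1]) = -99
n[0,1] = -77.14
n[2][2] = 11.51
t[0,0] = 21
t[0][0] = 21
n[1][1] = -51.2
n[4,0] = 85.35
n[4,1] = 16.51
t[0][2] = -3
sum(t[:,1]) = -31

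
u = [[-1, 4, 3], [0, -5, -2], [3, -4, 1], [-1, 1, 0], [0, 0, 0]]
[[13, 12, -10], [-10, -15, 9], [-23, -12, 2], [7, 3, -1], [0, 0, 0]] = u@[[-5, 0, 0], [2, 3, -1], [0, 0, -2]]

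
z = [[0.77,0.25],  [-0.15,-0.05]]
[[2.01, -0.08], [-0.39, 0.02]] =z@[[2.49, 0.58], [0.38, -2.12]]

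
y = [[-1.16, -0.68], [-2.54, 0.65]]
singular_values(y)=[2.81, 0.88]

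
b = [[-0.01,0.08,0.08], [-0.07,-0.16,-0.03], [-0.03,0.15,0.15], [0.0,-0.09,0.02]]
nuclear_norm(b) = 0.45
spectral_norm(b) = 0.29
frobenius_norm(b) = 0.31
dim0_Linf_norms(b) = [0.07, 0.16, 0.15]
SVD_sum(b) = [[0.0, 0.09, 0.06], [-0.01, -0.13, -0.08], [0.01, 0.17, 0.11], [-0.00, -0.06, -0.03]] + [[-0.02, -0.01, 0.02], [-0.05, -0.03, 0.06], [-0.04, -0.03, 0.05], [-0.03, -0.02, 0.04]] + [[0.0,-0.00,0.00], [-0.02,0.01,-0.01], [-0.0,0.0,-0.00], [0.03,-0.01,0.02]]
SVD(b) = [[-0.38, 0.25, 0.06], [0.54, 0.69, -0.48], [-0.71, 0.53, -0.11], [0.23, 0.43, 0.87]] @ diag([0.2869249945618192, 0.1203509769405438, 0.043470562972622105]) @ [[-0.04, -0.85, -0.52], [-0.55, -0.41, 0.72], [0.83, -0.32, 0.45]]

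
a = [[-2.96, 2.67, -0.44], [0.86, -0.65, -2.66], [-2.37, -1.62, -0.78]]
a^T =[[-2.96,0.86,-2.37], [2.67,-0.65,-1.62], [-0.44,-2.66,-0.78]]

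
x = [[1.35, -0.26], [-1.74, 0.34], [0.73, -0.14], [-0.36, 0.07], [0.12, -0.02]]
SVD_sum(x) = [[1.35, -0.26], [-1.74, 0.34], [0.73, -0.14], [-0.36, 0.07], [0.12, -0.02]] + [[0.00, 0.0], [0.0, 0.0], [0.0, 0.00], [0.00, 0.00], [0.00, 0.0]]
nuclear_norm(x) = 2.40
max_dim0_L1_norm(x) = 4.3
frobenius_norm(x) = 2.39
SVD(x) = [[-0.57,  -0.40], [0.74,  -0.5], [-0.31,  -0.34], [0.15,  -0.03], [-0.05,  -0.69]] @ diag([2.3948022603207186, 0.004704674566348354]) @ [[-0.98,0.19], [-0.19,-0.98]]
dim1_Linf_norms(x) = [1.35, 1.74, 0.73, 0.36, 0.12]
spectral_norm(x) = 2.39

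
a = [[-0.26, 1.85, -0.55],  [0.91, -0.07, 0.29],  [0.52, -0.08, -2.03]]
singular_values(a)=[2.24, 1.81, 0.91]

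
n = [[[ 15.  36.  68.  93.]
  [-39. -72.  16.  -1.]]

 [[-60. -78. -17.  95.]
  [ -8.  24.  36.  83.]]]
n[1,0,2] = -17.0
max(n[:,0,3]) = 95.0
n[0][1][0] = -39.0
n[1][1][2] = 36.0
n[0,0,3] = 93.0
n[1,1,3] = 83.0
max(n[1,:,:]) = 95.0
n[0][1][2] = 16.0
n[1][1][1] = 24.0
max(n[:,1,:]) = 83.0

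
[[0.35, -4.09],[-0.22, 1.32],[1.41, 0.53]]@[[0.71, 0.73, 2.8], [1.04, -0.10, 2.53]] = [[-4.01, 0.66, -9.37], [1.22, -0.29, 2.72], [1.55, 0.98, 5.29]]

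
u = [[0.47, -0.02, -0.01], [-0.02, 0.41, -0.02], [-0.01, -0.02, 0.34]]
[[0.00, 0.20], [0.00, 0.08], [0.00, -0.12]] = u @ [[0.00,0.42], [0.00,0.2], [-0.0,-0.32]]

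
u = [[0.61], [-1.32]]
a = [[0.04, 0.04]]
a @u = [[-0.03]]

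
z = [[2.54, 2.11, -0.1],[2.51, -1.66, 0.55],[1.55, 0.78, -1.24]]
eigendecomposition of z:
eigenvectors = [[-0.84,-0.15,0.37], [-0.43,0.31,-0.92], [-0.34,0.94,0.1]]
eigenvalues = [3.6, -1.23, -2.73]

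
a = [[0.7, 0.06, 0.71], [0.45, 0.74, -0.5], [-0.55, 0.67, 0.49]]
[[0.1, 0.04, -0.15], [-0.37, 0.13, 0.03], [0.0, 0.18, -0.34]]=a @ [[-0.1, -0.01, 0.1], [-0.27, 0.22, -0.21], [0.26, 0.05, -0.29]]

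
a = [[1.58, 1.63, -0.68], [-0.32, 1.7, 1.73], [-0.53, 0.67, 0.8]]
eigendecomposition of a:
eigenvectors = [[(0.78+0j),0.78-0.00j,0.64+0.00j],[(0.27+0.5j),(0.27-0.5j),(-0.45+0j)],[(-0.02+0.26j),-0.02-0.26j,(0.62+0j)]]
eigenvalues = [(2.16+0.81j), (2.16-0.81j), (-0.23+0j)]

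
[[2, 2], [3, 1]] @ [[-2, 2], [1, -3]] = [[-2, -2], [-5, 3]]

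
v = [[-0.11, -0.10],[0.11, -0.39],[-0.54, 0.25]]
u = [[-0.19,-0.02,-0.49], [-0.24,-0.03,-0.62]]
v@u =[[0.04, 0.01, 0.12], [0.07, 0.01, 0.19], [0.04, 0.00, 0.11]]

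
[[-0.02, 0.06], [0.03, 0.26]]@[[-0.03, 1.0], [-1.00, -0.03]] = [[-0.06,  -0.02],  [-0.26,  0.02]]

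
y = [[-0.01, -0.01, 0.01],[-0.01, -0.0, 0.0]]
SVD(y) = [[-0.92, -0.38], [-0.38, 0.92]] @ diag([0.018477590650225736, 0.007653668647301799]) @ [[0.71, 0.50, -0.5], [-0.71, 0.5, -0.5]]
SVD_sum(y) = [[-0.01, -0.01, 0.01],[-0.01, -0.0, 0.00]] + [[0.00, -0.00, 0.0], [-0.01, 0.00, -0.0]]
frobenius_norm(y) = 0.02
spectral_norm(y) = 0.02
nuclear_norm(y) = 0.03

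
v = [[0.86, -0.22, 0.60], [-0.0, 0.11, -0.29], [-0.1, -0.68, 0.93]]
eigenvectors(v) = [[(-0.94+0j), -0.94-0.00j, 0.15+0.00j], [0.07+0.07j, (0.07-0.07j), (-0.83+0j)], [(-0.18-0.28j), -0.18+0.28j, (-0.54+0j)]]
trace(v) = 1.90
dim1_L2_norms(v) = [1.07, 0.31, 1.16]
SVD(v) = [[-0.63, -0.78, 0.04], [0.21, -0.11, 0.97], [-0.75, 0.62, 0.23]] @ diag([1.3977394706230712, 0.7889080041928669, 0.07381418009274397]) @ [[-0.33, 0.48, -0.81], [-0.92, -0.33, 0.18], [0.18, -0.81, -0.56]]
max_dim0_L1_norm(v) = 1.82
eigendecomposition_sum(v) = [[0.43+0.44j, (-0.12+1j), 0.30-1.41j], [0.00-0.07j, (0.09-0.07j), -0.14+0.09j], [(-0.05+0.21j), -0.32+0.15j, (0.47-0.18j)]] + [[0.43-0.44j,-0.12-1.00j,(0.3+1.41j)],[0.07j,0.09+0.07j,-0.14-0.09j],[(-0.05-0.21j),(-0.32-0.15j),(0.47+0.18j)]] + [[-0j,  0.01+0.00j,  -0j], [(-0+0j),  (-0.07-0j),  -0.02+0.00j], [(-0+0j),  (-0.04-0j),  -0.01+0.00j]]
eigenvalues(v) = [(0.99+0.19j), (0.99-0.19j), (-0.08+0j)]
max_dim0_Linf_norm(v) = 0.93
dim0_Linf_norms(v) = [0.86, 0.68, 0.93]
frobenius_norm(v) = 1.61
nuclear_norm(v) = 2.26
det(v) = -0.08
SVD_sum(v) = [[0.29, -0.42, 0.71], [-0.10, 0.14, -0.23], [0.35, -0.5, 0.85]] + [[0.57,0.2,-0.11], [0.08,0.03,-0.02], [-0.45,-0.16,0.09]] + [[0.00,-0.00,-0.00], [0.01,-0.06,-0.04], [0.0,-0.01,-0.01]]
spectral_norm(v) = 1.40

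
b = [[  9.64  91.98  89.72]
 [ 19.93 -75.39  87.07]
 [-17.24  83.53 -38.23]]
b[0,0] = 9.64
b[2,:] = [-17.24, 83.53, -38.23]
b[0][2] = 89.72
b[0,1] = 91.98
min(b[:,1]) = -75.39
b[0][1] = 91.98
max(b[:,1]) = 91.98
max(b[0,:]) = 91.98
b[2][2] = -38.23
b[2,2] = -38.23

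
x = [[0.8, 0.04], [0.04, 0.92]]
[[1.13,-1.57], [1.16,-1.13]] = x @ [[1.35, -1.91],[1.2, -1.15]]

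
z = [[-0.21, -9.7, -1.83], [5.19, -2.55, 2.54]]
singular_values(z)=[10.16, 5.85]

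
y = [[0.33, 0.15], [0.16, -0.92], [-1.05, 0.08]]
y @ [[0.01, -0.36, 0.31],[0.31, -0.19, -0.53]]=[[0.05, -0.15, 0.02], [-0.28, 0.12, 0.54], [0.01, 0.36, -0.37]]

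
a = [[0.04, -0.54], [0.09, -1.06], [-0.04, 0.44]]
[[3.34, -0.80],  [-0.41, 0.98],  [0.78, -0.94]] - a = [[3.30, -0.26], [-0.5, 2.04], [0.82, -1.38]]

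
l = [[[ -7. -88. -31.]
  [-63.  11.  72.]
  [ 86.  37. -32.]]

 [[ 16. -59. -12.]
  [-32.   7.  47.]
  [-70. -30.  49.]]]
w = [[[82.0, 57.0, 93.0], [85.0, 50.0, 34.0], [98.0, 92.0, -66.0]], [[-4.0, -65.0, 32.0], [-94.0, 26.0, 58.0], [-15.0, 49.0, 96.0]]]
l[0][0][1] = -88.0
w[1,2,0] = -15.0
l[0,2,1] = 37.0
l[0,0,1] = -88.0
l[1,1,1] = 7.0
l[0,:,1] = [-88.0, 11.0, 37.0]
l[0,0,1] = -88.0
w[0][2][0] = 98.0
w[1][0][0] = -4.0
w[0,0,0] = 82.0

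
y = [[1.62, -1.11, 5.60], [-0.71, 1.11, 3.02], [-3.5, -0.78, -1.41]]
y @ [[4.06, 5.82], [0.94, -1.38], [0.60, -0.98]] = [[8.89,  5.47],[-0.03,  -8.62],[-15.79,  -17.91]]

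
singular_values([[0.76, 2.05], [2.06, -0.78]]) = [2.21, 2.18]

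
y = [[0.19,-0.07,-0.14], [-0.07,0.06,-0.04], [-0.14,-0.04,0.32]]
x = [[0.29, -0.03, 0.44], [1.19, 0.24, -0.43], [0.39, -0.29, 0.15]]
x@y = [[-0.00, -0.04, 0.1],[0.27, -0.05, -0.31],[0.07, -0.05, 0.00]]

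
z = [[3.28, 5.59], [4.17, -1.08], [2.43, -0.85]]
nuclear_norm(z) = 11.41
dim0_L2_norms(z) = [5.84, 5.76]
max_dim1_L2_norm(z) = 6.48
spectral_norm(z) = 6.74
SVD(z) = [[-0.93, 0.38],[-0.34, -0.79],[-0.17, -0.49]] @ diag([6.7356955830938015, 4.671146006269838]) @ [[-0.72, -0.69], [-0.69, 0.72]]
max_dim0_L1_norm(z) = 9.88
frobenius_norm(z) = 8.20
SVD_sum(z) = [[4.5, 4.33], [1.63, 1.56], [0.84, 0.81]] + [[-1.22, 1.26], [2.54, -2.64], [1.59, -1.66]]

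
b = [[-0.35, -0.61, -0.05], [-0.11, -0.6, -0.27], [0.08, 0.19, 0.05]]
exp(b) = [[0.73, -0.38, 0.02], [-0.08, 0.55, -0.21], [0.06, 0.13, 1.03]]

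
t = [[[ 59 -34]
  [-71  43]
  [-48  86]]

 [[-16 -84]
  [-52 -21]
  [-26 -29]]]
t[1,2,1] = -29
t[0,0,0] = 59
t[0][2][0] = -48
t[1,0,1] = -84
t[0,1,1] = 43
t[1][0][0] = -16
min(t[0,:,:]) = -71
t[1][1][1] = -21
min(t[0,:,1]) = -34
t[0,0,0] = 59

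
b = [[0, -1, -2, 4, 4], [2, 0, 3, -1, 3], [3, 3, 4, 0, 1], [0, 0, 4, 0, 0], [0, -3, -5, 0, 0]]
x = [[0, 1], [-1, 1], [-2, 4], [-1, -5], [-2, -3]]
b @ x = [[-7, -41], [-11, 10], [-13, 19], [-8, 16], [13, -23]]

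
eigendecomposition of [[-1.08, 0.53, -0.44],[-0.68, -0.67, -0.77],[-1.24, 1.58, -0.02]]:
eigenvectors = [[0.50+0.00j, (-0.32+0.33j), -0.32-0.33j],[(0.38+0j), (-0.67+0j), -0.67-0.00j],[(-0.78+0j), (0.09+0.58j), 0.09-0.58j]]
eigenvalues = [0j, (-0.89+1.01j), (-0.89-1.01j)]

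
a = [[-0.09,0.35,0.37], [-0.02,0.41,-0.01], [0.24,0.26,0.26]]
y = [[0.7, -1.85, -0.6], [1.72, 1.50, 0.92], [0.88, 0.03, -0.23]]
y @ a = [[-0.17, -0.67, 0.12], [0.04, 1.46, 0.86], [-0.14, 0.26, 0.27]]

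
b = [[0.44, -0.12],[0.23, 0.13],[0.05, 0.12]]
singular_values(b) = [0.5, 0.21]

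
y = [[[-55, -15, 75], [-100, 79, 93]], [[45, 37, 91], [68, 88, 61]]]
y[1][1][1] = 88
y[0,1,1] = 79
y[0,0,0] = -55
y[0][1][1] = 79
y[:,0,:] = [[-55, -15, 75], [45, 37, 91]]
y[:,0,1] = [-15, 37]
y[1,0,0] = 45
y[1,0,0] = 45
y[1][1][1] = 88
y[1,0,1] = 37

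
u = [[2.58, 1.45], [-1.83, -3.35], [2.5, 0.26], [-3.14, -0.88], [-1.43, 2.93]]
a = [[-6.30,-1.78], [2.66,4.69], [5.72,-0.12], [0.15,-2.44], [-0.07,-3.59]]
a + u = [[-3.72, -0.33],[0.83, 1.34],[8.22, 0.14],[-2.99, -3.32],[-1.50, -0.66]]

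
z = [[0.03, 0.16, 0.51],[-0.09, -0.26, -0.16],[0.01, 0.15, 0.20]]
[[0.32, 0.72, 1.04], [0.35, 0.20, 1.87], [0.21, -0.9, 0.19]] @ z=[[-0.04, 0.02, 0.26], [0.01, 0.28, 0.52], [0.09, 0.30, 0.29]]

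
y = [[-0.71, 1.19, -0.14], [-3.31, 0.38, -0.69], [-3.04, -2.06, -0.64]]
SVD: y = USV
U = [[-0.09, -0.61, -0.79], [-0.67, -0.55, 0.50], [-0.74, 0.57, -0.36]]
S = [4.76, 2.18, 0.0]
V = [[0.95, 0.24, 0.2], [0.24, -0.97, 0.05], [0.2, 0.00, -0.98]]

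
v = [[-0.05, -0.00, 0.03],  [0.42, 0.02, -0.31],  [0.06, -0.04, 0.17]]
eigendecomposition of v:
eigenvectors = [[-0.13, 0.11, 0.07], [0.98, 0.97, -0.79], [0.18, 0.2, 0.62]]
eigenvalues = [-0.09, 0.0, 0.23]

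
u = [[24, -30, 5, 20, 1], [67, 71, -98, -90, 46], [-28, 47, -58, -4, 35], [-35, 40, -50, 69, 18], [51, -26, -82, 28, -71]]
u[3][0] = -35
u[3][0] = -35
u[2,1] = 47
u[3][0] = -35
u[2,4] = 35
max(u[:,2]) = 5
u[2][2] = -58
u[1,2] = -98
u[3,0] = -35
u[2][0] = -28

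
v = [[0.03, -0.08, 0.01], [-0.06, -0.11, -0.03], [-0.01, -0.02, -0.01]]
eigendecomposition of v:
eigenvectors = [[-0.41, -0.94, -0.38], [-0.9, 0.33, -0.05], [-0.17, 0.04, 0.92]]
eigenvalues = [-0.14, 0.06, -0.0]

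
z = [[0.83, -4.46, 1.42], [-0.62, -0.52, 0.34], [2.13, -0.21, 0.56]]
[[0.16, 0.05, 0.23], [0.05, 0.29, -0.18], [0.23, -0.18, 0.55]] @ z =[[0.59, -0.79, 0.37], [-0.52, -0.34, 0.07], [1.47, -1.05, 0.57]]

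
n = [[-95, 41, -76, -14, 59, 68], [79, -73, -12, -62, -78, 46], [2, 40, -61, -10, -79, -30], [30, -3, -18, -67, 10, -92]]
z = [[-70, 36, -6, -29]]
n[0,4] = 59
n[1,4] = -78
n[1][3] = -62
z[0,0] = -70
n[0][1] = 41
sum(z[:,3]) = -29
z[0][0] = -70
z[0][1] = 36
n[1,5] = 46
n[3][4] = 10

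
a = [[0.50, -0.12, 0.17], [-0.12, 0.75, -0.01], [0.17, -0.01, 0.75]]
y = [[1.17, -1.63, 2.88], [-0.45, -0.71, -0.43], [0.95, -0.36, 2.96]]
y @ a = [[1.27, -1.39, 2.38], [-0.21, -0.47, -0.39], [1.02, -0.41, 2.39]]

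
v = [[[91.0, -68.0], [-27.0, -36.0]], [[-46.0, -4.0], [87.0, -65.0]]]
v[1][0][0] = -46.0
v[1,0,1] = -4.0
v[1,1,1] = -65.0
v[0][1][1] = -36.0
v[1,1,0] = 87.0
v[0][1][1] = -36.0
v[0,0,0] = 91.0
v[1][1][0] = 87.0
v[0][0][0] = 91.0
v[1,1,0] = 87.0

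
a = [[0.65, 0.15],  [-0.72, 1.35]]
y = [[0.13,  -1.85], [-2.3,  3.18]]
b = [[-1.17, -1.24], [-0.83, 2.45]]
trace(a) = 2.00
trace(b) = 1.28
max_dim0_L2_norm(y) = 3.68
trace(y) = 3.31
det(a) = 0.99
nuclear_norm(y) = 5.15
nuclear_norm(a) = 2.18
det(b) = -3.90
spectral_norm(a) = 1.54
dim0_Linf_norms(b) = [1.17, 2.45]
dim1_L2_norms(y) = [1.85, 3.92]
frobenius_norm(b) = 3.10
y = b @ a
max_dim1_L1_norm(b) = 3.28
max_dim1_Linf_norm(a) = 1.35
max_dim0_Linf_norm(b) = 2.45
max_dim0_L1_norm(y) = 5.03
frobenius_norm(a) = 1.67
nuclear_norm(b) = 4.17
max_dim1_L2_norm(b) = 2.59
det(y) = -3.84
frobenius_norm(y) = 4.34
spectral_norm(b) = 2.76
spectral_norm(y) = 4.25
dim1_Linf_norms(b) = [1.24, 2.45]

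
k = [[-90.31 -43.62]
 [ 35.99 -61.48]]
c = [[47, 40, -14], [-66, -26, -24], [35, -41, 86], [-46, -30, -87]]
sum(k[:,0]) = -54.32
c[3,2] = -87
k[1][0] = 35.99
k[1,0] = 35.99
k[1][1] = -61.48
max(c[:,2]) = 86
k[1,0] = 35.99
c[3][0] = -46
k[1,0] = 35.99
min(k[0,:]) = -90.31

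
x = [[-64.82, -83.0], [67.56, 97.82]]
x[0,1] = -83.0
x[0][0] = -64.82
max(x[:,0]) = 67.56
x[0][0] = -64.82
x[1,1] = 97.82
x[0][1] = -83.0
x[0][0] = -64.82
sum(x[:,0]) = 2.740000000000009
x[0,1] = -83.0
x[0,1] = -83.0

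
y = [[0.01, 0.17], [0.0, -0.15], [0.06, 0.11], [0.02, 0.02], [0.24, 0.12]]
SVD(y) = [[-0.42, 0.55], [0.36, -0.53], [-0.37, 0.12], [-0.09, -0.02], [-0.74, -0.63]] @ diag([0.32925302024560027, 0.17774264727169553]) @ [[-0.63,-0.78], [-0.78,0.63]]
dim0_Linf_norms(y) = [0.24, 0.17]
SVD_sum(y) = [[0.09, 0.11],[-0.07, -0.09],[0.08, 0.1],[0.02, 0.02],[0.15, 0.19]] + [[-0.08, 0.06], [0.07, -0.06], [-0.02, 0.01], [0.0, -0.00], [0.09, -0.07]]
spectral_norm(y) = 0.33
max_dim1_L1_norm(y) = 0.36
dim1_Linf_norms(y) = [0.17, 0.15, 0.11, 0.02, 0.24]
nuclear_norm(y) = 0.51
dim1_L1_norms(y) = [0.18, 0.15, 0.17, 0.04, 0.36]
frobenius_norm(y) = 0.37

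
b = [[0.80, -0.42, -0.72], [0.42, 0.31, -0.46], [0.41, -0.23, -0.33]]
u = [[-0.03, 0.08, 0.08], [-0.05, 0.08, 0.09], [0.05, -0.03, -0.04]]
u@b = [[0.04,0.02,-0.04], [0.03,0.03,-0.03], [0.01,-0.02,-0.01]]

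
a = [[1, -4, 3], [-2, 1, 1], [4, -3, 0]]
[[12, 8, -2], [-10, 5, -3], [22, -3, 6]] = a@[[4, 0, 3], [-2, 1, 2], [0, 4, 1]]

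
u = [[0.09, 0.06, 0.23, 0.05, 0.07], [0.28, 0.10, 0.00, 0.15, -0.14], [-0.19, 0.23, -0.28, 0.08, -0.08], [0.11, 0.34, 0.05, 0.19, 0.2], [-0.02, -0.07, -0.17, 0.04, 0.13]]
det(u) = -0.001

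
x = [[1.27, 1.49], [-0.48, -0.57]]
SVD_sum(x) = [[1.27, 1.49], [-0.48, -0.57]] + [[0.0, -0.00], [0.00, -0.0]]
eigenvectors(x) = [[0.94, -0.76], [-0.35, 0.65]]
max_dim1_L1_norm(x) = 2.76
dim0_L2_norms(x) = [1.36, 1.6]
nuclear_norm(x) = 2.10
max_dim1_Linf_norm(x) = 1.49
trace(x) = 0.70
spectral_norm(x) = 2.09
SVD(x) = [[-0.93, 0.36],[0.36, 0.93]] @ diag([2.0948228449668758, 0.004153095819488097]) @ [[-0.65,  -0.76], [0.76,  -0.65]]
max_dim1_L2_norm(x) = 1.96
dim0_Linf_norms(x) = [1.27, 1.49]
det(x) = -0.01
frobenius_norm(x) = 2.09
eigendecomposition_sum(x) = [[1.26, 1.46], [-0.47, -0.55]] + [[0.01,0.03], [-0.01,-0.02]]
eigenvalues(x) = [0.71, -0.01]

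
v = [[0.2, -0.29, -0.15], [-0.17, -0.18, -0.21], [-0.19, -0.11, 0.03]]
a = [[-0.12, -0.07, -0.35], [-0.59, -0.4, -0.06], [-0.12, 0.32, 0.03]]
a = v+[[-0.32, 0.22, -0.20], [-0.42, -0.22, 0.15], [0.07, 0.43, 0.0]]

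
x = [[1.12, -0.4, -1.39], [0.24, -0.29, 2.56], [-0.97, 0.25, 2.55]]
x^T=[[1.12, 0.24, -0.97], [-0.4, -0.29, 0.25], [-1.39, 2.56, 2.55]]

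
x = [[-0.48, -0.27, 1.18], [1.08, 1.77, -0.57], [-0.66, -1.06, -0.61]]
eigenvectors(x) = [[-0.30+0.00j,(0.86+0j),(0.86-0j)], [0.89+0.00j,(-0.44-0j),-0.44+0.00j], [-0.33+0.00j,-0.09+0.26j,-0.09-0.26j]]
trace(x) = 0.68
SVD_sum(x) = [[-0.4, -0.61, 0.17], [1.15, 1.75, -0.49], [-0.58, -0.87, 0.25]] + [[-0.0, 0.29, 1.02], [0.00, -0.02, -0.07], [0.00, -0.24, -0.84]] + [[-0.08,0.05,-0.01],[-0.07,0.04,-0.01],[-0.09,0.05,-0.02]]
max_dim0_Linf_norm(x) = 1.77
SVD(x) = [[0.30, -0.77, -0.56], [-0.85, 0.05, -0.52], [0.43, 0.63, -0.64]] @ diag([2.515297231406809, 1.3779351527612536, 0.1605445497737648]) @ [[-0.54, -0.81, 0.23], [0.00, -0.27, -0.96], [0.84, -0.51, 0.15]]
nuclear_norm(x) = 4.05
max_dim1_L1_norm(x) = 3.42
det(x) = 0.56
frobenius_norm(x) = 2.87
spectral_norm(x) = 2.52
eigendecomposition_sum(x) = [[-0.34-0.00j, -0.67-0.00j, (-0.01-0j)], [1.01+0.00j, (1.97+0j), 0.03+0.00j], [(-0.38-0j), -0.74-0.00j, -0.01-0.00j]] + [[(-0.07+0.5j), 0.20+0.47j, 0.59+0.79j], [0.04-0.25j, (-0.1-0.24j), (-0.3-0.41j)], [-0.14-0.07j, -0.16+0.01j, (-0.3+0.09j)]] + [[(-0.07-0.5j), (0.2-0.47j), 0.59-0.79j], [0.04+0.25j, (-0.1+0.24j), -0.30+0.41j], [(-0.14+0.07j), -0.16-0.01j, (-0.3-0.09j)]]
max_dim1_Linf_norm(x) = 1.77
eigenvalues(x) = [(1.62+0j), (-0.47+0.35j), (-0.47-0.35j)]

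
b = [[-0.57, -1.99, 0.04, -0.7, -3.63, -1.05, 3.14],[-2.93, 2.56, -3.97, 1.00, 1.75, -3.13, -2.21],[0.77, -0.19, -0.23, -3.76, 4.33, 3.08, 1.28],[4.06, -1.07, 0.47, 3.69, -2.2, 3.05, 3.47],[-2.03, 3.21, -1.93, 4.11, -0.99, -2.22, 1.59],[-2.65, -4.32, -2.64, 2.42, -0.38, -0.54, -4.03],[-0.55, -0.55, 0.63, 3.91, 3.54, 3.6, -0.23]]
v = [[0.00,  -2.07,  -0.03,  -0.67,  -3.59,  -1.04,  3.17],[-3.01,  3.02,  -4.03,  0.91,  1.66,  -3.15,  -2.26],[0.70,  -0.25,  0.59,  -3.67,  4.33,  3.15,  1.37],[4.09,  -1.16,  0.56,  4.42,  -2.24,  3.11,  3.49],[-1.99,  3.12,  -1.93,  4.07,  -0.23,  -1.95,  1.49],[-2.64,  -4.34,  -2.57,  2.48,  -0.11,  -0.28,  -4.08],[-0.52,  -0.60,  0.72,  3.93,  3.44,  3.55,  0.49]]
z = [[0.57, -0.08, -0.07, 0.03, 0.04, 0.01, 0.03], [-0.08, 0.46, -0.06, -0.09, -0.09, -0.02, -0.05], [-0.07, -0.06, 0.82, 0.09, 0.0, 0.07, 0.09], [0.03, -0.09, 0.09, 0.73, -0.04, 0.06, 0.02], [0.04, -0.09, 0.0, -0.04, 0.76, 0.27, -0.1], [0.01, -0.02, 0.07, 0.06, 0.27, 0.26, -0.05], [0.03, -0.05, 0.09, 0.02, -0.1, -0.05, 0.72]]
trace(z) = 4.32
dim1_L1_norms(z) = [0.83, 0.85, 1.2, 1.06, 1.3, 0.74, 1.06]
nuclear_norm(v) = 40.50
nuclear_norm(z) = 4.32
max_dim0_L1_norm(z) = 1.3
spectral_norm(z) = 0.95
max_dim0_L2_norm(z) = 0.84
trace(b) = 3.69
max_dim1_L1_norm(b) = 18.01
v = z + b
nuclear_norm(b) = 40.62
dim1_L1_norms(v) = [10.57, 18.04, 14.06, 19.07, 14.78, 16.5, 13.25]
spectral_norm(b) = 10.59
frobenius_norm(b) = 17.93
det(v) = -1399.60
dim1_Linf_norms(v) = [3.59, 4.03, 4.33, 4.42, 4.07, 4.34, 3.93]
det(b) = -7370.34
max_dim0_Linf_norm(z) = 0.82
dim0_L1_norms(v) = [12.95, 14.56, 10.43, 20.15, 15.6, 16.23, 16.35]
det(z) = 0.01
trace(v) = 8.01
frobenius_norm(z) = 1.79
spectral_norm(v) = 10.84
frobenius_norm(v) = 18.11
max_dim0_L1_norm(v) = 20.15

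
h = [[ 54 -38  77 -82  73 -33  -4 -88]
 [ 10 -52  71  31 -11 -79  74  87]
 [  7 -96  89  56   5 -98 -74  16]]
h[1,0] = 10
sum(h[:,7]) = 15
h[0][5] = -33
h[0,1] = -38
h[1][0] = 10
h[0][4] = 73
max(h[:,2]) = 89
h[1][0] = 10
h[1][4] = -11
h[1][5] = -79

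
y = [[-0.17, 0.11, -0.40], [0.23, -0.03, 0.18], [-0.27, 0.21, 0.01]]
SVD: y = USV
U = [[-0.75, -0.5, 0.42], [0.50, -0.03, 0.86], [-0.42, 0.86, 0.28]]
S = [0.56, 0.29, 0.09]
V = [[0.64, -0.33, 0.69], [-0.54, 0.44, 0.71], [0.55, 0.83, -0.1]]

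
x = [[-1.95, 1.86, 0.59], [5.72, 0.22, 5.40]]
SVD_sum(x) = [[-0.8, 0.0, -0.71], [5.88, -0.03, 5.22]] + [[-1.15, 1.86, 1.30], [-0.16, 0.25, 0.18]]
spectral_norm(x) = 7.93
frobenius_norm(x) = 8.34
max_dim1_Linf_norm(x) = 5.72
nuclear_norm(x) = 10.50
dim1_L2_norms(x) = [2.76, 7.87]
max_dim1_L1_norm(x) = 11.34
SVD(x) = [[-0.14, 0.99],  [0.99, 0.14]] @ diag([7.934675702442571, 2.564745893274323]) @ [[0.75, -0.0, 0.66],[-0.45, 0.73, 0.51]]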